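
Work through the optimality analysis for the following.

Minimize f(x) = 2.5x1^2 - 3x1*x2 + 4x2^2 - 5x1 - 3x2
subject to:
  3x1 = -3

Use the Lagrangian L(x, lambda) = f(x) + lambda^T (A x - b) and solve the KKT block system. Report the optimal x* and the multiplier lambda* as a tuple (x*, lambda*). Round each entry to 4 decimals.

Form the Lagrangian:
  L(x, lambda) = (1/2) x^T Q x + c^T x + lambda^T (A x - b)
Stationarity (grad_x L = 0): Q x + c + A^T lambda = 0.
Primal feasibility: A x = b.

This gives the KKT block system:
  [ Q   A^T ] [ x     ]   [-c ]
  [ A    0  ] [ lambda ] = [ b ]

Solving the linear system:
  x*      = (-1, 0)
  lambda* = (3.3333)
  f(x*)   = 7.5

x* = (-1, 0), lambda* = (3.3333)


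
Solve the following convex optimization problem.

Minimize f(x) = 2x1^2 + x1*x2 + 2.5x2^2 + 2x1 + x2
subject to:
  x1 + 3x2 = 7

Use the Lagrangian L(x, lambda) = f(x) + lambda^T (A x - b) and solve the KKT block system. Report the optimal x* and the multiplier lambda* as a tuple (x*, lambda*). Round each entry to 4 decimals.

Form the Lagrangian:
  L(x, lambda) = (1/2) x^T Q x + c^T x + lambda^T (A x - b)
Stationarity (grad_x L = 0): Q x + c + A^T lambda = 0.
Primal feasibility: A x = b.

This gives the KKT block system:
  [ Q   A^T ] [ x     ]   [-c ]
  [ A    0  ] [ lambda ] = [ b ]

Solving the linear system:
  x*      = (-0.0286, 2.3429)
  lambda* = (-4.2286)
  f(x*)   = 15.9429

x* = (-0.0286, 2.3429), lambda* = (-4.2286)


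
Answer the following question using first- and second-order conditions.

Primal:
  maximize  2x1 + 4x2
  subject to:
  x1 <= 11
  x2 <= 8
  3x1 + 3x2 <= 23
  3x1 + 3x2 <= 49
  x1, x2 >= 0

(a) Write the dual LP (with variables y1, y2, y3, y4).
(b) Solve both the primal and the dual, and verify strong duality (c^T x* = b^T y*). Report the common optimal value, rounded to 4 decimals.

The standard primal-dual pair for 'max c^T x s.t. A x <= b, x >= 0' is:
  Dual:  min b^T y  s.t.  A^T y >= c,  y >= 0.

So the dual LP is:
  minimize  11y1 + 8y2 + 23y3 + 49y4
  subject to:
    y1 + 3y3 + 3y4 >= 2
    y2 + 3y3 + 3y4 >= 4
    y1, y2, y3, y4 >= 0

Solving the primal: x* = (0, 7.6667).
  primal value c^T x* = 30.6667.
Solving the dual: y* = (0, 0, 1.3333, 0).
  dual value b^T y* = 30.6667.
Strong duality: c^T x* = b^T y*. Confirmed.

30.6667


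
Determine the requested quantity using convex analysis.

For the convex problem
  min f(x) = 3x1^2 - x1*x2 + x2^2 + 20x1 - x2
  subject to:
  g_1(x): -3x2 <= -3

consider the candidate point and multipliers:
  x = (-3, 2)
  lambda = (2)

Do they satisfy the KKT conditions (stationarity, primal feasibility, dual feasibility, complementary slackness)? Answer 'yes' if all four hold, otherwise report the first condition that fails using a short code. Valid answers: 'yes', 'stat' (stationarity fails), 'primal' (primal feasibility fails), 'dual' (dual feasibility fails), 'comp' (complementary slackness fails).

Gradient of f: grad f(x) = Q x + c = (0, 6)
Constraint values g_i(x) = a_i^T x - b_i:
  g_1((-3, 2)) = -3
Stationarity residual: grad f(x) + sum_i lambda_i a_i = (0, 0)
  -> stationarity OK
Primal feasibility (all g_i <= 0): OK
Dual feasibility (all lambda_i >= 0): OK
Complementary slackness (lambda_i * g_i(x) = 0 for all i): FAILS

Verdict: the first failing condition is complementary_slackness -> comp.

comp


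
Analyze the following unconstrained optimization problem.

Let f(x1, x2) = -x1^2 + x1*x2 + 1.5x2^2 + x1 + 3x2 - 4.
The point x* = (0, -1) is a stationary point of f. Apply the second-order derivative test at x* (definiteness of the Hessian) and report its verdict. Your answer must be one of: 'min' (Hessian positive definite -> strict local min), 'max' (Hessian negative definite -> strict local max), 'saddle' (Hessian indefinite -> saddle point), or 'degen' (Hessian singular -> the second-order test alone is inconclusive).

Compute the Hessian H = grad^2 f:
  H = [[-2, 1], [1, 3]]
Verify stationarity: grad f(x*) = H x* + g = (0, 0).
Eigenvalues of H: -2.1926, 3.1926.
Eigenvalues have mixed signs, so H is indefinite -> x* is a saddle point.

saddle


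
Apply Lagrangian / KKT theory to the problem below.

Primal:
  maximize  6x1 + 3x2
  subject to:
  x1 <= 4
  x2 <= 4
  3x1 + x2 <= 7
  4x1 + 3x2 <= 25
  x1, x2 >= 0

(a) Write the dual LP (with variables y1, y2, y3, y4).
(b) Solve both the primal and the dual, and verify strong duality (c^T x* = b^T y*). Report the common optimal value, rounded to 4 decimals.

The standard primal-dual pair for 'max c^T x s.t. A x <= b, x >= 0' is:
  Dual:  min b^T y  s.t.  A^T y >= c,  y >= 0.

So the dual LP is:
  minimize  4y1 + 4y2 + 7y3 + 25y4
  subject to:
    y1 + 3y3 + 4y4 >= 6
    y2 + y3 + 3y4 >= 3
    y1, y2, y3, y4 >= 0

Solving the primal: x* = (1, 4).
  primal value c^T x* = 18.
Solving the dual: y* = (0, 1, 2, 0).
  dual value b^T y* = 18.
Strong duality: c^T x* = b^T y*. Confirmed.

18


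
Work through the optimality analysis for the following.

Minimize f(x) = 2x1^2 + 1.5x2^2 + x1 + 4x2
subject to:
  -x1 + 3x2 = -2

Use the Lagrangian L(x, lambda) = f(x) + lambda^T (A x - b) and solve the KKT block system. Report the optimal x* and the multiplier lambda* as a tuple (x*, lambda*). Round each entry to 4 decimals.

Form the Lagrangian:
  L(x, lambda) = (1/2) x^T Q x + c^T x + lambda^T (A x - b)
Stationarity (grad_x L = 0): Q x + c + A^T lambda = 0.
Primal feasibility: A x = b.

This gives the KKT block system:
  [ Q   A^T ] [ x     ]   [-c ]
  [ A    0  ] [ lambda ] = [ b ]

Solving the linear system:
  x*      = (-0.3846, -0.7949)
  lambda* = (-0.5385)
  f(x*)   = -2.3205

x* = (-0.3846, -0.7949), lambda* = (-0.5385)


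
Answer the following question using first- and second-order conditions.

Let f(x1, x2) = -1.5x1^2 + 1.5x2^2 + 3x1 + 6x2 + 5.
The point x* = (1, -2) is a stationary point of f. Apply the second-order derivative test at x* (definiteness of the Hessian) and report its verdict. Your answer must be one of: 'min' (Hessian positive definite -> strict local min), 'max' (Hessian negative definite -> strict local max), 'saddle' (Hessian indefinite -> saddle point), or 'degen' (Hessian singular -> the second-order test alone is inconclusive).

Compute the Hessian H = grad^2 f:
  H = [[-3, 0], [0, 3]]
Verify stationarity: grad f(x*) = H x* + g = (0, 0).
Eigenvalues of H: -3, 3.
Eigenvalues have mixed signs, so H is indefinite -> x* is a saddle point.

saddle


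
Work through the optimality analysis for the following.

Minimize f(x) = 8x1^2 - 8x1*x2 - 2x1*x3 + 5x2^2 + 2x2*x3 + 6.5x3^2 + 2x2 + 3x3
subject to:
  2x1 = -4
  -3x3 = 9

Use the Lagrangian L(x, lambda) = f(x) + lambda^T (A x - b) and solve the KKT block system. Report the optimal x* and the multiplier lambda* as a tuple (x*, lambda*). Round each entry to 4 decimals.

Form the Lagrangian:
  L(x, lambda) = (1/2) x^T Q x + c^T x + lambda^T (A x - b)
Stationarity (grad_x L = 0): Q x + c + A^T lambda = 0.
Primal feasibility: A x = b.

This gives the KKT block system:
  [ Q   A^T ] [ x     ]   [-c ]
  [ A    0  ] [ lambda ] = [ b ]

Solving the linear system:
  x*      = (-2, -1.2, -3)
  lambda* = (8.2, -11.4667)
  f(x*)   = 62.3

x* = (-2, -1.2, -3), lambda* = (8.2, -11.4667)


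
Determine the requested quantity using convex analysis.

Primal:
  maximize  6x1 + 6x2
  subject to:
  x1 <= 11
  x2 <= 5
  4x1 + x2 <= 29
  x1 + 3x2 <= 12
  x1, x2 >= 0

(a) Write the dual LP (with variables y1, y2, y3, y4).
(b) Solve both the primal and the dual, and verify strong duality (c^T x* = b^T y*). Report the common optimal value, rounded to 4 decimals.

The standard primal-dual pair for 'max c^T x s.t. A x <= b, x >= 0' is:
  Dual:  min b^T y  s.t.  A^T y >= c,  y >= 0.

So the dual LP is:
  minimize  11y1 + 5y2 + 29y3 + 12y4
  subject to:
    y1 + 4y3 + y4 >= 6
    y2 + y3 + 3y4 >= 6
    y1, y2, y3, y4 >= 0

Solving the primal: x* = (6.8182, 1.7273).
  primal value c^T x* = 51.2727.
Solving the dual: y* = (0, 0, 1.0909, 1.6364).
  dual value b^T y* = 51.2727.
Strong duality: c^T x* = b^T y*. Confirmed.

51.2727


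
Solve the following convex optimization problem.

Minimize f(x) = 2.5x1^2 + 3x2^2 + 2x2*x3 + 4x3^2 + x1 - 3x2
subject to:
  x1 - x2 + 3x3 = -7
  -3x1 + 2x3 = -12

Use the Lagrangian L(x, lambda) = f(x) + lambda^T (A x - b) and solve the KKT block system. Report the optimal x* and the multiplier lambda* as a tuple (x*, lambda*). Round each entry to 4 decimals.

Form the Lagrangian:
  L(x, lambda) = (1/2) x^T Q x + c^T x + lambda^T (A x - b)
Stationarity (grad_x L = 0): Q x + c + A^T lambda = 0.
Primal feasibility: A x = b.

This gives the KKT block system:
  [ Q   A^T ] [ x     ]   [-c ]
  [ A    0  ] [ lambda ] = [ b ]

Solving the linear system:
  x*      = (2.3137, 1.7253, -2.5295)
  lambda* = (2.2926, 4.9537)
  f(x*)   = 36.3153

x* = (2.3137, 1.7253, -2.5295), lambda* = (2.2926, 4.9537)


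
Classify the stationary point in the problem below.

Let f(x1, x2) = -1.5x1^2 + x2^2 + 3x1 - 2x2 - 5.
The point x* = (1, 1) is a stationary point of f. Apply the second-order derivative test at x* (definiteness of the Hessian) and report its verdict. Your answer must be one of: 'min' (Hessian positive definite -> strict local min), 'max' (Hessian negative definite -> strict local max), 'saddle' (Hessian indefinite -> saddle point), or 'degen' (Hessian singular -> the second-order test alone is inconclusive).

Compute the Hessian H = grad^2 f:
  H = [[-3, 0], [0, 2]]
Verify stationarity: grad f(x*) = H x* + g = (0, 0).
Eigenvalues of H: -3, 2.
Eigenvalues have mixed signs, so H is indefinite -> x* is a saddle point.

saddle


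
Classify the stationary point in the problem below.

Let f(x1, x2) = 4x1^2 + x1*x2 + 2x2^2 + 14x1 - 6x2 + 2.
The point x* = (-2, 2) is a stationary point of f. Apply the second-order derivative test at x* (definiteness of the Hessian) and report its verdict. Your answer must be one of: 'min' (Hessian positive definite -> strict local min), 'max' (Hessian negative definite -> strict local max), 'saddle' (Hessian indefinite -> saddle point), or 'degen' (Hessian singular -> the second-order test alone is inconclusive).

Compute the Hessian H = grad^2 f:
  H = [[8, 1], [1, 4]]
Verify stationarity: grad f(x*) = H x* + g = (0, 0).
Eigenvalues of H: 3.7639, 8.2361.
Both eigenvalues > 0, so H is positive definite -> x* is a strict local min.

min


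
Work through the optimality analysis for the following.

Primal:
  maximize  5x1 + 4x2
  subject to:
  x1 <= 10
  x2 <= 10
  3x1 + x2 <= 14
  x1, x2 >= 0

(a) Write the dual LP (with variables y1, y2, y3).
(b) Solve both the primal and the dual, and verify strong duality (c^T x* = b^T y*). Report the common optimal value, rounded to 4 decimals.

The standard primal-dual pair for 'max c^T x s.t. A x <= b, x >= 0' is:
  Dual:  min b^T y  s.t.  A^T y >= c,  y >= 0.

So the dual LP is:
  minimize  10y1 + 10y2 + 14y3
  subject to:
    y1 + 3y3 >= 5
    y2 + y3 >= 4
    y1, y2, y3 >= 0

Solving the primal: x* = (1.3333, 10).
  primal value c^T x* = 46.6667.
Solving the dual: y* = (0, 2.3333, 1.6667).
  dual value b^T y* = 46.6667.
Strong duality: c^T x* = b^T y*. Confirmed.

46.6667


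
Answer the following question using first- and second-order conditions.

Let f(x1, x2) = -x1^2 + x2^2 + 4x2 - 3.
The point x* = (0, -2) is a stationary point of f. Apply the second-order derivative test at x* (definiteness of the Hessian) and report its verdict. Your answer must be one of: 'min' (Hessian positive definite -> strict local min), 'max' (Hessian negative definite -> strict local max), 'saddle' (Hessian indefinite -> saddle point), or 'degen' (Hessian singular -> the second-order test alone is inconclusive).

Compute the Hessian H = grad^2 f:
  H = [[-2, 0], [0, 2]]
Verify stationarity: grad f(x*) = H x* + g = (0, 0).
Eigenvalues of H: -2, 2.
Eigenvalues have mixed signs, so H is indefinite -> x* is a saddle point.

saddle


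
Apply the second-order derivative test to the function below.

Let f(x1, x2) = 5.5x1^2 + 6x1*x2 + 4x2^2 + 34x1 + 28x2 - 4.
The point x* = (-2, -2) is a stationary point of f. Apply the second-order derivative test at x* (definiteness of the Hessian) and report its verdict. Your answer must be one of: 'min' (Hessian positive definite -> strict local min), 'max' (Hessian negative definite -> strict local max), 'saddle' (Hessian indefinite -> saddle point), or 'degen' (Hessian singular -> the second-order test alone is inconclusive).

Compute the Hessian H = grad^2 f:
  H = [[11, 6], [6, 8]]
Verify stationarity: grad f(x*) = H x* + g = (0, 0).
Eigenvalues of H: 3.3153, 15.6847.
Both eigenvalues > 0, so H is positive definite -> x* is a strict local min.

min


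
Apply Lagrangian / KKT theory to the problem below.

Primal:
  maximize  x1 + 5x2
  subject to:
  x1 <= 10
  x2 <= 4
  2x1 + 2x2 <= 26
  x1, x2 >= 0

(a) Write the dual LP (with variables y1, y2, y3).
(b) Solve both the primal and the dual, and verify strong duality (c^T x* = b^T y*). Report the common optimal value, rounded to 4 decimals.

The standard primal-dual pair for 'max c^T x s.t. A x <= b, x >= 0' is:
  Dual:  min b^T y  s.t.  A^T y >= c,  y >= 0.

So the dual LP is:
  minimize  10y1 + 4y2 + 26y3
  subject to:
    y1 + 2y3 >= 1
    y2 + 2y3 >= 5
    y1, y2, y3 >= 0

Solving the primal: x* = (9, 4).
  primal value c^T x* = 29.
Solving the dual: y* = (0, 4, 0.5).
  dual value b^T y* = 29.
Strong duality: c^T x* = b^T y*. Confirmed.

29


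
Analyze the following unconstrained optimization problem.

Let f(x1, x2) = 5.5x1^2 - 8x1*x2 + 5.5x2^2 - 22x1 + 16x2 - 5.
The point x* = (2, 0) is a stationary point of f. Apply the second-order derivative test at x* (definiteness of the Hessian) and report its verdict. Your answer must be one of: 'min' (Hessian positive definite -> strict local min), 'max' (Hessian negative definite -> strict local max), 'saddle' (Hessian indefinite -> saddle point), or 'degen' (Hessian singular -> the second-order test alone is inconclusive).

Compute the Hessian H = grad^2 f:
  H = [[11, -8], [-8, 11]]
Verify stationarity: grad f(x*) = H x* + g = (0, 0).
Eigenvalues of H: 3, 19.
Both eigenvalues > 0, so H is positive definite -> x* is a strict local min.

min


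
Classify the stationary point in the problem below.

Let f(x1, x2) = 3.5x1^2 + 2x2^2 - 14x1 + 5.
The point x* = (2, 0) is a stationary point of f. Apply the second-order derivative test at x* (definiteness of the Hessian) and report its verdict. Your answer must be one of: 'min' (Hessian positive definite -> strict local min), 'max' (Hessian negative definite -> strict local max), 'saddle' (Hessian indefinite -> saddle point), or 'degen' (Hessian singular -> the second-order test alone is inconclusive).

Compute the Hessian H = grad^2 f:
  H = [[7, 0], [0, 4]]
Verify stationarity: grad f(x*) = H x* + g = (0, 0).
Eigenvalues of H: 4, 7.
Both eigenvalues > 0, so H is positive definite -> x* is a strict local min.

min


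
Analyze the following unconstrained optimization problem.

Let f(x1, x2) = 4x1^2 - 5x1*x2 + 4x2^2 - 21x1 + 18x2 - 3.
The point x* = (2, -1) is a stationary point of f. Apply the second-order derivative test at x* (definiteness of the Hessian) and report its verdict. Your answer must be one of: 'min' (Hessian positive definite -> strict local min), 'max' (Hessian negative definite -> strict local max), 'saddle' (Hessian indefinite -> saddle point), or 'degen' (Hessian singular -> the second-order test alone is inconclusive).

Compute the Hessian H = grad^2 f:
  H = [[8, -5], [-5, 8]]
Verify stationarity: grad f(x*) = H x* + g = (0, 0).
Eigenvalues of H: 3, 13.
Both eigenvalues > 0, so H is positive definite -> x* is a strict local min.

min


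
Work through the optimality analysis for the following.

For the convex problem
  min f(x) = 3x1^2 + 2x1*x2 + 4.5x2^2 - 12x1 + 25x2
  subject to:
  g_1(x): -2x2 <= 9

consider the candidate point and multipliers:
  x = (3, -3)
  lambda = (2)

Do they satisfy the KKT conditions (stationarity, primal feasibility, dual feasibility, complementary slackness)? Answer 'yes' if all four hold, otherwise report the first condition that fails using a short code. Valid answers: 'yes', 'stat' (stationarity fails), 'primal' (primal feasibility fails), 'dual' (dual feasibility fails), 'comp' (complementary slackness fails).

Gradient of f: grad f(x) = Q x + c = (0, 4)
Constraint values g_i(x) = a_i^T x - b_i:
  g_1((3, -3)) = -3
Stationarity residual: grad f(x) + sum_i lambda_i a_i = (0, 0)
  -> stationarity OK
Primal feasibility (all g_i <= 0): OK
Dual feasibility (all lambda_i >= 0): OK
Complementary slackness (lambda_i * g_i(x) = 0 for all i): FAILS

Verdict: the first failing condition is complementary_slackness -> comp.

comp


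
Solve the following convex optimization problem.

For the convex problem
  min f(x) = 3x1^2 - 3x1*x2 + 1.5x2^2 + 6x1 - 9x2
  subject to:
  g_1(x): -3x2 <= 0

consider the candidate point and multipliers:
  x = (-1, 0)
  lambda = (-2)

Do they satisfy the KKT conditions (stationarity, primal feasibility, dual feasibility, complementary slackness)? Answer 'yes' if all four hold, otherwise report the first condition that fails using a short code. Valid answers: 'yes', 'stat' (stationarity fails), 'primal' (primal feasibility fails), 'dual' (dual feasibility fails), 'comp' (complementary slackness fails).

Gradient of f: grad f(x) = Q x + c = (0, -6)
Constraint values g_i(x) = a_i^T x - b_i:
  g_1((-1, 0)) = 0
Stationarity residual: grad f(x) + sum_i lambda_i a_i = (0, 0)
  -> stationarity OK
Primal feasibility (all g_i <= 0): OK
Dual feasibility (all lambda_i >= 0): FAILS
Complementary slackness (lambda_i * g_i(x) = 0 for all i): OK

Verdict: the first failing condition is dual_feasibility -> dual.

dual


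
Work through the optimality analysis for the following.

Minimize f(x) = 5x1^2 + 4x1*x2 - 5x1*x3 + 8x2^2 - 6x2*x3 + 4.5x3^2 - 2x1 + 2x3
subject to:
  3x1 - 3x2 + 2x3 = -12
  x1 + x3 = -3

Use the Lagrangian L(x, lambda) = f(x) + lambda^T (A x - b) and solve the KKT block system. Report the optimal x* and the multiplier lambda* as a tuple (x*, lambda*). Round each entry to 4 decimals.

Form the Lagrangian:
  L(x, lambda) = (1/2) x^T Q x + c^T x + lambda^T (A x - b)
Stationarity (grad_x L = 0): Q x + c + A^T lambda = 0.
Primal feasibility: A x = b.

This gives the KKT block system:
  [ Q   A^T ] [ x     ]   [-c ]
  [ A    0  ] [ lambda ] = [ b ]

Solving the linear system:
  x*      = (-1.9941, 1.3353, -1.0059)
  lambda* = (6.4748, -7.8546)
  f(x*)   = 28.0549

x* = (-1.9941, 1.3353, -1.0059), lambda* = (6.4748, -7.8546)


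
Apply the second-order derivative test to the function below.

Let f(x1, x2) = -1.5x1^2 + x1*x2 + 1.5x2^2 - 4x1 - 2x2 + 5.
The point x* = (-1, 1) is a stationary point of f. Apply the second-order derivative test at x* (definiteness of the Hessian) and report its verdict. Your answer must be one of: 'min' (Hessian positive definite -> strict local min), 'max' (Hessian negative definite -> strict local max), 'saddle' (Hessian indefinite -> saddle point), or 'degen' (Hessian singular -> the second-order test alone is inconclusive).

Compute the Hessian H = grad^2 f:
  H = [[-3, 1], [1, 3]]
Verify stationarity: grad f(x*) = H x* + g = (0, 0).
Eigenvalues of H: -3.1623, 3.1623.
Eigenvalues have mixed signs, so H is indefinite -> x* is a saddle point.

saddle


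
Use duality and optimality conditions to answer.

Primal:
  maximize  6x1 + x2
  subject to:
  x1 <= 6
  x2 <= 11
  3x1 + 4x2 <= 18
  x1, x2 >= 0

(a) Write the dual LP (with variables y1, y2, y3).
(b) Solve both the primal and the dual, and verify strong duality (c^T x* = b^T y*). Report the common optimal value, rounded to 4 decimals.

The standard primal-dual pair for 'max c^T x s.t. A x <= b, x >= 0' is:
  Dual:  min b^T y  s.t.  A^T y >= c,  y >= 0.

So the dual LP is:
  minimize  6y1 + 11y2 + 18y3
  subject to:
    y1 + 3y3 >= 6
    y2 + 4y3 >= 1
    y1, y2, y3 >= 0

Solving the primal: x* = (6, 0).
  primal value c^T x* = 36.
Solving the dual: y* = (5.25, 0, 0.25).
  dual value b^T y* = 36.
Strong duality: c^T x* = b^T y*. Confirmed.

36


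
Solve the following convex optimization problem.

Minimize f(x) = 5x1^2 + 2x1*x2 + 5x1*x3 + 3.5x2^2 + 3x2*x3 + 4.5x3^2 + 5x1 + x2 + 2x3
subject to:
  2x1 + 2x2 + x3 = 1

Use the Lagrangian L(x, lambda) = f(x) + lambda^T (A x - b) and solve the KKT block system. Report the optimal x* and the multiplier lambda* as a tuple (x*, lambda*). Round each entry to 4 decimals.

Form the Lagrangian:
  L(x, lambda) = (1/2) x^T Q x + c^T x + lambda^T (A x - b)
Stationarity (grad_x L = 0): Q x + c + A^T lambda = 0.
Primal feasibility: A x = b.

This gives the KKT block system:
  [ Q   A^T ] [ x     ]   [-c ]
  [ A    0  ] [ lambda ] = [ b ]

Solving the linear system:
  x*      = (-0.0745, 0.6335, -0.118)
  lambda* = (-2.4658)
  f(x*)   = 1.2453

x* = (-0.0745, 0.6335, -0.118), lambda* = (-2.4658)


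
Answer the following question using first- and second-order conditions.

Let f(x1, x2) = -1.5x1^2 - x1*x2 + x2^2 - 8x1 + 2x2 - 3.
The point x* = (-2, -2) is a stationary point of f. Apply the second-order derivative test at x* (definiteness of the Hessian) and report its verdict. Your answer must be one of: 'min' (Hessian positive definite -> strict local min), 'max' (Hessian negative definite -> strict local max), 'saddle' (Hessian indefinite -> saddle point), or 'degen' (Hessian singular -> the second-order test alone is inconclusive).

Compute the Hessian H = grad^2 f:
  H = [[-3, -1], [-1, 2]]
Verify stationarity: grad f(x*) = H x* + g = (0, 0).
Eigenvalues of H: -3.1926, 2.1926.
Eigenvalues have mixed signs, so H is indefinite -> x* is a saddle point.

saddle


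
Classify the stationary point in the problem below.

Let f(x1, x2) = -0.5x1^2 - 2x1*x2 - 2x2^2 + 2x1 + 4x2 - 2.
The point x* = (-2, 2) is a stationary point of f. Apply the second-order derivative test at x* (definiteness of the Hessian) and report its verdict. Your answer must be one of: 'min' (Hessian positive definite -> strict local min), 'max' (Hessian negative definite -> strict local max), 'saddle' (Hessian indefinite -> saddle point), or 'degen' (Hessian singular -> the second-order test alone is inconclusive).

Compute the Hessian H = grad^2 f:
  H = [[-1, -2], [-2, -4]]
Verify stationarity: grad f(x*) = H x* + g = (0, 0).
Eigenvalues of H: -5, 0.
H has a zero eigenvalue (singular; negative semidefinite but not definite), so H is neither positive definite, negative definite, nor indefinite. The second-order test alone is inconclusive -> degen.
(Indeed, f is constant along the null direction of H through x*, so x* is not a strict local extremum.)

degen


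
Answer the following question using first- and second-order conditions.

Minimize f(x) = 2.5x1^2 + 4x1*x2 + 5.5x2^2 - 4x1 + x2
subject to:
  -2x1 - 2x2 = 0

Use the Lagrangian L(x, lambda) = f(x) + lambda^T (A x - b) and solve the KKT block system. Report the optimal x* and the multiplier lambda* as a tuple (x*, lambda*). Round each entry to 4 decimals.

Form the Lagrangian:
  L(x, lambda) = (1/2) x^T Q x + c^T x + lambda^T (A x - b)
Stationarity (grad_x L = 0): Q x + c + A^T lambda = 0.
Primal feasibility: A x = b.

This gives the KKT block system:
  [ Q   A^T ] [ x     ]   [-c ]
  [ A    0  ] [ lambda ] = [ b ]

Solving the linear system:
  x*      = (0.625, -0.625)
  lambda* = (-1.6875)
  f(x*)   = -1.5625

x* = (0.625, -0.625), lambda* = (-1.6875)


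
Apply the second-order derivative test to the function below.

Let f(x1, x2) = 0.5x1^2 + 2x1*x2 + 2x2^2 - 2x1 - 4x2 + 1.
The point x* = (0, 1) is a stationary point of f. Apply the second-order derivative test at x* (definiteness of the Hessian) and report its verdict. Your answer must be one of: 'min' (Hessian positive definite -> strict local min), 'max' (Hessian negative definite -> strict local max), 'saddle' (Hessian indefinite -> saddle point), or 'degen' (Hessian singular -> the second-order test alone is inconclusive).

Compute the Hessian H = grad^2 f:
  H = [[1, 2], [2, 4]]
Verify stationarity: grad f(x*) = H x* + g = (0, 0).
Eigenvalues of H: 0, 5.
H has a zero eigenvalue (singular; positive semidefinite but not definite), so H is neither positive definite, negative definite, nor indefinite. The second-order test alone is inconclusive -> degen.
(Indeed, f is constant along the null direction of H through x*, so x* is not a strict local extremum.)

degen


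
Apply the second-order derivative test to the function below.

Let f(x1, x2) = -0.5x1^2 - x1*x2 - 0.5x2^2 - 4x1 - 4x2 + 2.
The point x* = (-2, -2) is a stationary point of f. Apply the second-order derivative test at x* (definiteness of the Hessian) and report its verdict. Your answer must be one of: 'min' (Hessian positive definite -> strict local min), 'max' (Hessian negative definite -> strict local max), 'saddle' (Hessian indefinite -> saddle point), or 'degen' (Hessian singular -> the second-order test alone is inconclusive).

Compute the Hessian H = grad^2 f:
  H = [[-1, -1], [-1, -1]]
Verify stationarity: grad f(x*) = H x* + g = (0, 0).
Eigenvalues of H: -2, 0.
H has a zero eigenvalue (singular; negative semidefinite but not definite), so H is neither positive definite, negative definite, nor indefinite. The second-order test alone is inconclusive -> degen.
(Indeed, f is constant along the null direction of H through x*, so x* is not a strict local extremum.)

degen


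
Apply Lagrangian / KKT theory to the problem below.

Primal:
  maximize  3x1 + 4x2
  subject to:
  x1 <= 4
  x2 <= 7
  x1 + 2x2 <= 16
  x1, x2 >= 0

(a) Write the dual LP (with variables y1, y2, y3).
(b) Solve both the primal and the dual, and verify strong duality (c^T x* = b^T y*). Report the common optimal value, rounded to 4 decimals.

The standard primal-dual pair for 'max c^T x s.t. A x <= b, x >= 0' is:
  Dual:  min b^T y  s.t.  A^T y >= c,  y >= 0.

So the dual LP is:
  minimize  4y1 + 7y2 + 16y3
  subject to:
    y1 + y3 >= 3
    y2 + 2y3 >= 4
    y1, y2, y3 >= 0

Solving the primal: x* = (4, 6).
  primal value c^T x* = 36.
Solving the dual: y* = (1, 0, 2).
  dual value b^T y* = 36.
Strong duality: c^T x* = b^T y*. Confirmed.

36


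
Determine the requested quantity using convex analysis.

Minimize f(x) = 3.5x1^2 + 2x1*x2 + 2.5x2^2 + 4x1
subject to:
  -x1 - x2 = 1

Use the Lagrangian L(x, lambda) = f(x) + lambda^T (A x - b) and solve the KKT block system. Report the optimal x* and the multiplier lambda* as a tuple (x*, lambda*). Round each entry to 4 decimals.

Form the Lagrangian:
  L(x, lambda) = (1/2) x^T Q x + c^T x + lambda^T (A x - b)
Stationarity (grad_x L = 0): Q x + c + A^T lambda = 0.
Primal feasibility: A x = b.

This gives the KKT block system:
  [ Q   A^T ] [ x     ]   [-c ]
  [ A    0  ] [ lambda ] = [ b ]

Solving the linear system:
  x*      = (-0.875, -0.125)
  lambda* = (-2.375)
  f(x*)   = -0.5625

x* = (-0.875, -0.125), lambda* = (-2.375)


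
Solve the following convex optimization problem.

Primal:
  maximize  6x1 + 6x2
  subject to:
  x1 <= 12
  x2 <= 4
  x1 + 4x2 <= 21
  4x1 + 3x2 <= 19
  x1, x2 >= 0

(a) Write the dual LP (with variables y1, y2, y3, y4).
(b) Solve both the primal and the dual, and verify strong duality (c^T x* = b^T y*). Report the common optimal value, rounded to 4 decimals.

The standard primal-dual pair for 'max c^T x s.t. A x <= b, x >= 0' is:
  Dual:  min b^T y  s.t.  A^T y >= c,  y >= 0.

So the dual LP is:
  minimize  12y1 + 4y2 + 21y3 + 19y4
  subject to:
    y1 + y3 + 4y4 >= 6
    y2 + 4y3 + 3y4 >= 6
    y1, y2, y3, y4 >= 0

Solving the primal: x* = (1.75, 4).
  primal value c^T x* = 34.5.
Solving the dual: y* = (0, 1.5, 0, 1.5).
  dual value b^T y* = 34.5.
Strong duality: c^T x* = b^T y*. Confirmed.

34.5


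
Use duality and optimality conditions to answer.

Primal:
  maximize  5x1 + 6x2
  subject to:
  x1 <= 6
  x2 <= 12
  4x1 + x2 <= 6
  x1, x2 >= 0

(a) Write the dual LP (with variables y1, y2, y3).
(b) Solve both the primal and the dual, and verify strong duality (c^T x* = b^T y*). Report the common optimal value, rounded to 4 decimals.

The standard primal-dual pair for 'max c^T x s.t. A x <= b, x >= 0' is:
  Dual:  min b^T y  s.t.  A^T y >= c,  y >= 0.

So the dual LP is:
  minimize  6y1 + 12y2 + 6y3
  subject to:
    y1 + 4y3 >= 5
    y2 + y3 >= 6
    y1, y2, y3 >= 0

Solving the primal: x* = (0, 6).
  primal value c^T x* = 36.
Solving the dual: y* = (0, 0, 6).
  dual value b^T y* = 36.
Strong duality: c^T x* = b^T y*. Confirmed.

36


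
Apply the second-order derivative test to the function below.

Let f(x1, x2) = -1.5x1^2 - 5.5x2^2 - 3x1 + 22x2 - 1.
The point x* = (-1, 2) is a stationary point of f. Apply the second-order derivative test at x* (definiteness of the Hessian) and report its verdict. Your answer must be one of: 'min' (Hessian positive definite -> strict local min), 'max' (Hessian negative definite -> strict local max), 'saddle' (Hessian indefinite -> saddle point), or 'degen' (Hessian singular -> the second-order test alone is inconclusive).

Compute the Hessian H = grad^2 f:
  H = [[-3, 0], [0, -11]]
Verify stationarity: grad f(x*) = H x* + g = (0, 0).
Eigenvalues of H: -11, -3.
Both eigenvalues < 0, so H is negative definite -> x* is a strict local max.

max


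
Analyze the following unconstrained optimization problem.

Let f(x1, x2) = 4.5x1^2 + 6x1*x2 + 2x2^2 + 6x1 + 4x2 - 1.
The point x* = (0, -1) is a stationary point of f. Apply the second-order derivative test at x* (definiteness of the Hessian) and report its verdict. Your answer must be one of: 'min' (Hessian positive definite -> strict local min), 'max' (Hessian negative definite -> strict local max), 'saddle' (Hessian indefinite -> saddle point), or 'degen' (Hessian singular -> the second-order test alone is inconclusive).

Compute the Hessian H = grad^2 f:
  H = [[9, 6], [6, 4]]
Verify stationarity: grad f(x*) = H x* + g = (0, 0).
Eigenvalues of H: 0, 13.
H has a zero eigenvalue (singular; positive semidefinite but not definite), so H is neither positive definite, negative definite, nor indefinite. The second-order test alone is inconclusive -> degen.
(Indeed, f is constant along the null direction of H through x*, so x* is not a strict local extremum.)

degen


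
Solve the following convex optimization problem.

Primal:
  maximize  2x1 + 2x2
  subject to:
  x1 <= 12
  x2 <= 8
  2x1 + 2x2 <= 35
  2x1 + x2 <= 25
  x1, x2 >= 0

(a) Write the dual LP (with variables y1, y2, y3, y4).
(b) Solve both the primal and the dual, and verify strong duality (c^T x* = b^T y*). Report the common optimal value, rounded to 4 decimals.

The standard primal-dual pair for 'max c^T x s.t. A x <= b, x >= 0' is:
  Dual:  min b^T y  s.t.  A^T y >= c,  y >= 0.

So the dual LP is:
  minimize  12y1 + 8y2 + 35y3 + 25y4
  subject to:
    y1 + 2y3 + 2y4 >= 2
    y2 + 2y3 + y4 >= 2
    y1, y2, y3, y4 >= 0

Solving the primal: x* = (8.5, 8).
  primal value c^T x* = 33.
Solving the dual: y* = (0, 1, 0, 1).
  dual value b^T y* = 33.
Strong duality: c^T x* = b^T y*. Confirmed.

33


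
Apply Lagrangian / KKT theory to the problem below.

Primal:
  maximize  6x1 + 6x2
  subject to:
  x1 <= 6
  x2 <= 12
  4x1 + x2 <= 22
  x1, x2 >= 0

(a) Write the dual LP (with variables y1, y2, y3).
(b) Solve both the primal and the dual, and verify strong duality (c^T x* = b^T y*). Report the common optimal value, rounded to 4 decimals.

The standard primal-dual pair for 'max c^T x s.t. A x <= b, x >= 0' is:
  Dual:  min b^T y  s.t.  A^T y >= c,  y >= 0.

So the dual LP is:
  minimize  6y1 + 12y2 + 22y3
  subject to:
    y1 + 4y3 >= 6
    y2 + y3 >= 6
    y1, y2, y3 >= 0

Solving the primal: x* = (2.5, 12).
  primal value c^T x* = 87.
Solving the dual: y* = (0, 4.5, 1.5).
  dual value b^T y* = 87.
Strong duality: c^T x* = b^T y*. Confirmed.

87


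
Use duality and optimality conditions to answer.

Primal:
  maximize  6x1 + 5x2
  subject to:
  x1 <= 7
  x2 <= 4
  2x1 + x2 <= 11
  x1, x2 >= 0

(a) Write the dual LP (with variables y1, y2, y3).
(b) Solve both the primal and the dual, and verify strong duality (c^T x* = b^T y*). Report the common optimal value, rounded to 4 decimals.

The standard primal-dual pair for 'max c^T x s.t. A x <= b, x >= 0' is:
  Dual:  min b^T y  s.t.  A^T y >= c,  y >= 0.

So the dual LP is:
  minimize  7y1 + 4y2 + 11y3
  subject to:
    y1 + 2y3 >= 6
    y2 + y3 >= 5
    y1, y2, y3 >= 0

Solving the primal: x* = (3.5, 4).
  primal value c^T x* = 41.
Solving the dual: y* = (0, 2, 3).
  dual value b^T y* = 41.
Strong duality: c^T x* = b^T y*. Confirmed.

41


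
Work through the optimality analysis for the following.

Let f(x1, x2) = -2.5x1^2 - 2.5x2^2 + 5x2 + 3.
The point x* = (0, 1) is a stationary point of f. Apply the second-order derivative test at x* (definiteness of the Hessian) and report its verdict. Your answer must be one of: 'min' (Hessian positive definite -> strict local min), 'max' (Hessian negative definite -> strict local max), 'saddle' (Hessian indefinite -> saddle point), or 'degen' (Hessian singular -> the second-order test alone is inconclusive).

Compute the Hessian H = grad^2 f:
  H = [[-5, 0], [0, -5]]
Verify stationarity: grad f(x*) = H x* + g = (0, 0).
Eigenvalues of H: -5, -5.
Both eigenvalues < 0, so H is negative definite -> x* is a strict local max.

max


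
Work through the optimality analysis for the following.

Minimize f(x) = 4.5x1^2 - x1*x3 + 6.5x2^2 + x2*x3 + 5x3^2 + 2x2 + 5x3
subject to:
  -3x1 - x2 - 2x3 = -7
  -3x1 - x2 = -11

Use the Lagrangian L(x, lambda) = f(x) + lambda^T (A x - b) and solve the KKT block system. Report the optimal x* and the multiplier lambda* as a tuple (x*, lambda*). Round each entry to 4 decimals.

Form the Lagrangian:
  L(x, lambda) = (1/2) x^T Q x + c^T x + lambda^T (A x - b)
Stationarity (grad_x L = 0): Q x + c + A^T lambda = 0.
Primal feasibility: A x = b.

This gives the KKT block system:
  [ Q   A^T ] [ x     ]   [-c ]
  [ A    0  ] [ lambda ] = [ b ]

Solving the linear system:
  x*      = (3.3889, 0.8333, -2)
  lambda* = (-8.7778, 19.6111)
  f(x*)   = 72.9722

x* = (3.3889, 0.8333, -2), lambda* = (-8.7778, 19.6111)


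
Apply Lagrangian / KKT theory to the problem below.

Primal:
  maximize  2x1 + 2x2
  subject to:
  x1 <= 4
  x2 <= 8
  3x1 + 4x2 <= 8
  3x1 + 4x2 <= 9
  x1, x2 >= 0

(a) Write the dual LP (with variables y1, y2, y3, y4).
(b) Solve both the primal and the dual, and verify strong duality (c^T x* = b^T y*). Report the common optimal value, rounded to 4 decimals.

The standard primal-dual pair for 'max c^T x s.t. A x <= b, x >= 0' is:
  Dual:  min b^T y  s.t.  A^T y >= c,  y >= 0.

So the dual LP is:
  minimize  4y1 + 8y2 + 8y3 + 9y4
  subject to:
    y1 + 3y3 + 3y4 >= 2
    y2 + 4y3 + 4y4 >= 2
    y1, y2, y3, y4 >= 0

Solving the primal: x* = (2.6667, 0).
  primal value c^T x* = 5.3333.
Solving the dual: y* = (0, 0, 0.6667, 0).
  dual value b^T y* = 5.3333.
Strong duality: c^T x* = b^T y*. Confirmed.

5.3333


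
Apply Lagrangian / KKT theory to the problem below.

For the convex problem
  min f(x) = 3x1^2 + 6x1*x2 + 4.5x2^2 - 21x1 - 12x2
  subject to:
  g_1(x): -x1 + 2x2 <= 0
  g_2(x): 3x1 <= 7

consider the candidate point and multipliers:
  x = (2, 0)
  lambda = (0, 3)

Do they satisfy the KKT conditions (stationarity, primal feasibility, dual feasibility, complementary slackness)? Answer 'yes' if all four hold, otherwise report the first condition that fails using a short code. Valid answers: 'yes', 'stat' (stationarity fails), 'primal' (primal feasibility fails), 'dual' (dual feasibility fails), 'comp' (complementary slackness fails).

Gradient of f: grad f(x) = Q x + c = (-9, 0)
Constraint values g_i(x) = a_i^T x - b_i:
  g_1((2, 0)) = -2
  g_2((2, 0)) = -1
Stationarity residual: grad f(x) + sum_i lambda_i a_i = (0, 0)
  -> stationarity OK
Primal feasibility (all g_i <= 0): OK
Dual feasibility (all lambda_i >= 0): OK
Complementary slackness (lambda_i * g_i(x) = 0 for all i): FAILS

Verdict: the first failing condition is complementary_slackness -> comp.

comp


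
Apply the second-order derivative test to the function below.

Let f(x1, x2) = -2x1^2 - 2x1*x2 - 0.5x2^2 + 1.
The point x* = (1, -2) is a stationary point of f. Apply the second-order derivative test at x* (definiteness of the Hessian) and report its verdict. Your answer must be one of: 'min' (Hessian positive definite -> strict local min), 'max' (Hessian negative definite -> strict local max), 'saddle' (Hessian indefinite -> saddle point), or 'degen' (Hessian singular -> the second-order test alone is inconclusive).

Compute the Hessian H = grad^2 f:
  H = [[-4, -2], [-2, -1]]
Verify stationarity: grad f(x*) = H x* + g = (0, 0).
Eigenvalues of H: -5, 0.
H has a zero eigenvalue (singular; negative semidefinite but not definite), so H is neither positive definite, negative definite, nor indefinite. The second-order test alone is inconclusive -> degen.
(Indeed, f is constant along the null direction of H through x*, so x* is not a strict local extremum.)

degen


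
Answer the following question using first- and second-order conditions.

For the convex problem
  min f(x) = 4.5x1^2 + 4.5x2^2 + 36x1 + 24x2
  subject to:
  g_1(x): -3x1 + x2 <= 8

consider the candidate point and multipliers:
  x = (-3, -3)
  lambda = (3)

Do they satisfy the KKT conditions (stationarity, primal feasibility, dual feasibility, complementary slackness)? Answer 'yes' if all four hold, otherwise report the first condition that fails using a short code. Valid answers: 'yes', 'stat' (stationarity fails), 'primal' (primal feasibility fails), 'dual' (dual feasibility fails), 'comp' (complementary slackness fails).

Gradient of f: grad f(x) = Q x + c = (9, -3)
Constraint values g_i(x) = a_i^T x - b_i:
  g_1((-3, -3)) = -2
Stationarity residual: grad f(x) + sum_i lambda_i a_i = (0, 0)
  -> stationarity OK
Primal feasibility (all g_i <= 0): OK
Dual feasibility (all lambda_i >= 0): OK
Complementary slackness (lambda_i * g_i(x) = 0 for all i): FAILS

Verdict: the first failing condition is complementary_slackness -> comp.

comp


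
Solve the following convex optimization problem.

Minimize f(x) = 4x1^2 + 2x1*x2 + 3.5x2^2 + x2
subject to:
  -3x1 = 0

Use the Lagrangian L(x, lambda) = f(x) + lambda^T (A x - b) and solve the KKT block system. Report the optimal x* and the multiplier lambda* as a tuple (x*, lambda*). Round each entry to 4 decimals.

Form the Lagrangian:
  L(x, lambda) = (1/2) x^T Q x + c^T x + lambda^T (A x - b)
Stationarity (grad_x L = 0): Q x + c + A^T lambda = 0.
Primal feasibility: A x = b.

This gives the KKT block system:
  [ Q   A^T ] [ x     ]   [-c ]
  [ A    0  ] [ lambda ] = [ b ]

Solving the linear system:
  x*      = (0, -0.1429)
  lambda* = (-0.0952)
  f(x*)   = -0.0714

x* = (0, -0.1429), lambda* = (-0.0952)


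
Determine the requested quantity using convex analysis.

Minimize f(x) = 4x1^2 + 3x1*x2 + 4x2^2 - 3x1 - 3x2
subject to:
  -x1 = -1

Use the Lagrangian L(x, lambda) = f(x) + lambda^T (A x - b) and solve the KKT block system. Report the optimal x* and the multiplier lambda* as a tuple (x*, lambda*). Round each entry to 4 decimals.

Form the Lagrangian:
  L(x, lambda) = (1/2) x^T Q x + c^T x + lambda^T (A x - b)
Stationarity (grad_x L = 0): Q x + c + A^T lambda = 0.
Primal feasibility: A x = b.

This gives the KKT block system:
  [ Q   A^T ] [ x     ]   [-c ]
  [ A    0  ] [ lambda ] = [ b ]

Solving the linear system:
  x*      = (1, 0)
  lambda* = (5)
  f(x*)   = 1

x* = (1, 0), lambda* = (5)


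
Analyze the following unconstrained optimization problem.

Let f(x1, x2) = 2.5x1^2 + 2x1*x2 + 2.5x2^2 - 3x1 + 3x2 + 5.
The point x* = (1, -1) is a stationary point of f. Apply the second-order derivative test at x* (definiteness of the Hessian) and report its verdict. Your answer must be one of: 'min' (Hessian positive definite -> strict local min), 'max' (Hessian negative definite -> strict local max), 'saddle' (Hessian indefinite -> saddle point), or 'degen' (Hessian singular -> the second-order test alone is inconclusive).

Compute the Hessian H = grad^2 f:
  H = [[5, 2], [2, 5]]
Verify stationarity: grad f(x*) = H x* + g = (0, 0).
Eigenvalues of H: 3, 7.
Both eigenvalues > 0, so H is positive definite -> x* is a strict local min.

min


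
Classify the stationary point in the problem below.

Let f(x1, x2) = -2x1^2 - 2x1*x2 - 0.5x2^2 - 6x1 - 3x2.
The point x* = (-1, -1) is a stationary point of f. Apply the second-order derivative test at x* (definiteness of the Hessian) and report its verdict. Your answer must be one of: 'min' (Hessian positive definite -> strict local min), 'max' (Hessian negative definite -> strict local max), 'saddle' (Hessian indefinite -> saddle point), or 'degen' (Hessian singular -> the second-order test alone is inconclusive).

Compute the Hessian H = grad^2 f:
  H = [[-4, -2], [-2, -1]]
Verify stationarity: grad f(x*) = H x* + g = (0, 0).
Eigenvalues of H: -5, 0.
H has a zero eigenvalue (singular; negative semidefinite but not definite), so H is neither positive definite, negative definite, nor indefinite. The second-order test alone is inconclusive -> degen.
(Indeed, f is constant along the null direction of H through x*, so x* is not a strict local extremum.)

degen
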